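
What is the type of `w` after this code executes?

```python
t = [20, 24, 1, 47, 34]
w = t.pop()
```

list.pop() returns the popped element (int here)

int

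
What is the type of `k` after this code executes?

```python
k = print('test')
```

print() returns None

NoneType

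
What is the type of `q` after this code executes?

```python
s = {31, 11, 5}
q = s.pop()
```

Popping from a set of ints returns int

int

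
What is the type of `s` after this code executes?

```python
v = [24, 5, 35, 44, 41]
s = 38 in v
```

'in' operator returns bool

bool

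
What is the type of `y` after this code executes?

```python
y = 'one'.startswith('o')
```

str.startswith() returns bool

bool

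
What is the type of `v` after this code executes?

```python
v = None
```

None has type NoneType

NoneType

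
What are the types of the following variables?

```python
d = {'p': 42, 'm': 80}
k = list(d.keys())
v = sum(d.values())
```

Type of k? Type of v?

list(...) returns list; sum of int values returns int

list, int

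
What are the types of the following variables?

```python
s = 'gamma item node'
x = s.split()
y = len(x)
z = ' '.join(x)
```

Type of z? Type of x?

str.join() returns str; str.split() returns list

str, list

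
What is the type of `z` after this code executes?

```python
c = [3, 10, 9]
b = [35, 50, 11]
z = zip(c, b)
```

zip() returns a zip iterator object

zip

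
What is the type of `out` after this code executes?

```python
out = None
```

None has type NoneType

NoneType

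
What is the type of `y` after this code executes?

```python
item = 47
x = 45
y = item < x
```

Comparison operators return bool

bool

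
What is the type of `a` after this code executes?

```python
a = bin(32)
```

bin() returns str representation

str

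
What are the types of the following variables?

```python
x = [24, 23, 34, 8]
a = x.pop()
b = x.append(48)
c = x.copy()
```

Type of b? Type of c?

list.append() returns None; list.copy() returns list

NoneType, list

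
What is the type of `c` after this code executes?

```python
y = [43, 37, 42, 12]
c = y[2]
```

Indexing a list of ints returns int (y[2] = 42)

int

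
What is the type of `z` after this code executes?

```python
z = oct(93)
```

oct() returns str representation

str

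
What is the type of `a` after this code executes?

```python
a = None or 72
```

'or' with None returns the other value (72, int)

int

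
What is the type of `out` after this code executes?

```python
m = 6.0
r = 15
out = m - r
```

float - int returns float (6.0 - 15 = -9.0)

float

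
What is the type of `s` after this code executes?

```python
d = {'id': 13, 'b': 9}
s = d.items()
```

dict.items() returns a dict_items view

dict_items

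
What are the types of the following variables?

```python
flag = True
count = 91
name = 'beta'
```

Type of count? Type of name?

count is int; name is str

int, str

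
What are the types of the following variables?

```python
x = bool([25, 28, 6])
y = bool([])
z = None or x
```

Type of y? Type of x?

bool() returns bool; bool() returns bool

bool, bool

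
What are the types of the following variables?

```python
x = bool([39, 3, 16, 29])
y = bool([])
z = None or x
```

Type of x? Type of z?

bool() returns bool; None or <bool> returns the bool

bool, bool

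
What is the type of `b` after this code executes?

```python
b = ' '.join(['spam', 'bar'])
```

str.join() returns str

str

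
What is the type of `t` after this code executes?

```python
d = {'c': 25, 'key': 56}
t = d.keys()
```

.keys() returns a dict_keys view object

dict_keys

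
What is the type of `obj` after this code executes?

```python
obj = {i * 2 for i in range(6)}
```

A set comprehension {expr for x in iterable} produces a set

set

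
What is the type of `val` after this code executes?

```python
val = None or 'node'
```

'or' with None returns the other value ('node', str)

str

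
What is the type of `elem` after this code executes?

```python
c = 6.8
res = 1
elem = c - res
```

float - int returns float (6.8 - 1 = 5.8)

float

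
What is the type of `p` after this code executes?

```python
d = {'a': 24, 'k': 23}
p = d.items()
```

dict.items() returns a dict_items view

dict_items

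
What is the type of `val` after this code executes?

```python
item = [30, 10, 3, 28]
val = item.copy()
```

list.copy() returns list

list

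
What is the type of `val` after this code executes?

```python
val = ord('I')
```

ord() returns int (Unicode code point)

int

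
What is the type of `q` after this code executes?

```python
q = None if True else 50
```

Ternary: condition is True, if branch (None) taken → NoneType

NoneType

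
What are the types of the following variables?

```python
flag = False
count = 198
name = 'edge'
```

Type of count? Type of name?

count is int; name is str

int, str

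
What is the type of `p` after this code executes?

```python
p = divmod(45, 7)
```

divmod() returns a tuple (quotient, remainder)

tuple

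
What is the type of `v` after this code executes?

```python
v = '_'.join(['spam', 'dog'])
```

str.join() returns str

str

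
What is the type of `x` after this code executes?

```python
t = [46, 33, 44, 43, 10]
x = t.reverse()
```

list.reverse() returns None

NoneType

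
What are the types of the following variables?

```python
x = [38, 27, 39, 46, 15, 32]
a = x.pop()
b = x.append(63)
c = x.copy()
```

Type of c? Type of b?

list.copy() returns list; list.append() returns None

list, NoneType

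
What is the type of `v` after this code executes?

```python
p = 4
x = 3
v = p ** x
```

int ** positive int returns int (4 ** 3 = 64)

int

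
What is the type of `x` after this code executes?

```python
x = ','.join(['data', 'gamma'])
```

str.join() returns str

str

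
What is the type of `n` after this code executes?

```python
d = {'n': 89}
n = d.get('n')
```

dict.get() returns the value (int) when key is found

int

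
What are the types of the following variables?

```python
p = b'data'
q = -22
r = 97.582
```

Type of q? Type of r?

q is int; r is float

int, float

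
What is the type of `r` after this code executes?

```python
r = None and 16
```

'and' returns first falsy value (None)

NoneType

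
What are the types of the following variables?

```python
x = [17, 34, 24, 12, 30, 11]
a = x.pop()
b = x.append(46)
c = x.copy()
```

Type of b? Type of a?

list.append() returns None; list.pop() returns the element (int)

NoneType, int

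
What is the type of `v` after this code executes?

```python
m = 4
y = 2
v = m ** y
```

int ** positive int returns int (4 ** 2 = 16)

int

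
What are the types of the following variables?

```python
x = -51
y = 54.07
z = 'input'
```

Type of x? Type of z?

x is int; z is str

int, str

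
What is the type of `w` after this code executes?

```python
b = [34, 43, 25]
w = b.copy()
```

list.copy() returns list

list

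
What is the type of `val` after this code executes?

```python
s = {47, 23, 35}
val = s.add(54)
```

set.add() returns None (mutates in place)

NoneType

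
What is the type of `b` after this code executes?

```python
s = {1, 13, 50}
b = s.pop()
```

Popping from a set of ints returns int

int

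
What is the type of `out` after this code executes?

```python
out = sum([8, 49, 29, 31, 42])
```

sum() of ints returns int

int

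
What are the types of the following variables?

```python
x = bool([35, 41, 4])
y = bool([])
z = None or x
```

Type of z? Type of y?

None or <bool> returns the bool; bool() returns bool

bool, bool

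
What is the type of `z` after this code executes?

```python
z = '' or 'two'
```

'or' returns first truthy value ('two', which is str)

str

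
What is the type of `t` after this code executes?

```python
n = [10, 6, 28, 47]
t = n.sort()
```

list.sort() returns None (sorts in place)

NoneType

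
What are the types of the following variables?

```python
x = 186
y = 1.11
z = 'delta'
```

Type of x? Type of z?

x is int; z is str

int, str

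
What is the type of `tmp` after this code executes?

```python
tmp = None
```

None has type NoneType

NoneType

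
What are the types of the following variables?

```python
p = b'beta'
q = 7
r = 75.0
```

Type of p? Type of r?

p is bytes; r is float

bytes, float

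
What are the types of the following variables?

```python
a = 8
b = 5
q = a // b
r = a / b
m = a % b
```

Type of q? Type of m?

int // int returns int; int % int returns int

int, int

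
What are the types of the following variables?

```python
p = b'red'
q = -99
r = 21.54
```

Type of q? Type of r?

q is int; r is float

int, float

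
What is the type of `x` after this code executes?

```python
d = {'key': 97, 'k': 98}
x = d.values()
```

.values() returns a dict_values view object

dict_values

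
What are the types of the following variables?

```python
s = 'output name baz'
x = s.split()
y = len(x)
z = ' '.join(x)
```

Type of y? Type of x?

len() returns int; str.split() returns list

int, list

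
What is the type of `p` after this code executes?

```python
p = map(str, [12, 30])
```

map() returns a map iterator object

map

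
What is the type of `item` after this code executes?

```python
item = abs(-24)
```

abs() of int returns int

int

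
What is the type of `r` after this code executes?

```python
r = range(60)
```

range() returns a range object

range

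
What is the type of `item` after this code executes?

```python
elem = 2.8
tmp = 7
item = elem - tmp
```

float - int returns float (2.8 - 7 = -4.2)

float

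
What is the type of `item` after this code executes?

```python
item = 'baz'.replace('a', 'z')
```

str.replace() returns str

str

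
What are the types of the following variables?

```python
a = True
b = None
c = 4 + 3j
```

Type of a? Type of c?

a is bool; c is complex

bool, complex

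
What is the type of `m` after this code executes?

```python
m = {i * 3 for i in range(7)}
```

A set comprehension {expr for x in iterable} produces a set

set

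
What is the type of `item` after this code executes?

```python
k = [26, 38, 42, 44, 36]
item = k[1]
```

Indexing a list of ints returns int (k[1] = 38)

int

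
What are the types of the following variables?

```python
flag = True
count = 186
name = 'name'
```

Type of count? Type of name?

count is int; name is str

int, str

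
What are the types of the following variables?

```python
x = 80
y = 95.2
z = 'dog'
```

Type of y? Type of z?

y is float; z is str

float, str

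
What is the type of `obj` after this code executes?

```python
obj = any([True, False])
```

any() returns bool

bool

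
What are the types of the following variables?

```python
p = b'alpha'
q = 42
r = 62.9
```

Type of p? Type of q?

p is bytes; q is int

bytes, int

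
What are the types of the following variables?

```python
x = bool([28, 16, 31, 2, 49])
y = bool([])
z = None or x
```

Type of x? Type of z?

bool() returns bool; None or <bool> returns the bool

bool, bool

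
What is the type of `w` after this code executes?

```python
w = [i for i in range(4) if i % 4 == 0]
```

A list comprehension [...] produces a list

list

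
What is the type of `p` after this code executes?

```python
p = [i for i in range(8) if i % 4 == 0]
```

A list comprehension [...] produces a list

list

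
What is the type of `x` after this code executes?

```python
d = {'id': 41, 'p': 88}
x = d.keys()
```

.keys() returns a dict_keys view object

dict_keys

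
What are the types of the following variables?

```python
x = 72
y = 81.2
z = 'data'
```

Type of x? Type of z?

x is int; z is str

int, str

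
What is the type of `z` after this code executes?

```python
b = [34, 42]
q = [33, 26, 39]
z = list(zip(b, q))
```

list(zip(...)) returns a list of tuples

list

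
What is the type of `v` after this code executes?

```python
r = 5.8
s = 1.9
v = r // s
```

float // float returns float (floor division preserves float type)

float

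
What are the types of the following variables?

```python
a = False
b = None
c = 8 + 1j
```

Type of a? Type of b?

a is bool; b is NoneType

bool, NoneType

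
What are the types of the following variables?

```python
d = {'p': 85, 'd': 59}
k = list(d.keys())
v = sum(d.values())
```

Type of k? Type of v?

list(...) returns list; sum of int values returns int

list, int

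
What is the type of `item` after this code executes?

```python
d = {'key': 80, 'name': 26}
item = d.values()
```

.values() returns a dict_values view object

dict_values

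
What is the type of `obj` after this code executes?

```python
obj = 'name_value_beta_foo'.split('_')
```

str.split() returns list

list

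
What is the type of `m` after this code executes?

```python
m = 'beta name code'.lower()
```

str.lower() returns str

str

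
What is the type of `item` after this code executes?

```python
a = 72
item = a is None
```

'is' comparison returns bool

bool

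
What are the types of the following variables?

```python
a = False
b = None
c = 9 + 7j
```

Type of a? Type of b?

a is bool; b is NoneType

bool, NoneType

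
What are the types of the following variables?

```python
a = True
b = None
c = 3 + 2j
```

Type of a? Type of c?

a is bool; c is complex

bool, complex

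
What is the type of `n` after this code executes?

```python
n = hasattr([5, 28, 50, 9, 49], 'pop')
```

hasattr() returns bool

bool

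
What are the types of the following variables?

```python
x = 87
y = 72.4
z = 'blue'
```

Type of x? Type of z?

x is int; z is str

int, str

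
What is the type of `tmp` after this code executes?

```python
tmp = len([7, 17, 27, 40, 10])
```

len() always returns int

int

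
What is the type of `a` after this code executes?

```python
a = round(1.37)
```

round() with no ndigits arg returns int

int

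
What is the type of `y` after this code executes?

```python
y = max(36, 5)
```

max() of ints returns int

int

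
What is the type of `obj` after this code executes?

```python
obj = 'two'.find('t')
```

str.find() returns int (index, or -1)

int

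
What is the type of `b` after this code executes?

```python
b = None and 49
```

'and' returns first falsy value (None)

NoneType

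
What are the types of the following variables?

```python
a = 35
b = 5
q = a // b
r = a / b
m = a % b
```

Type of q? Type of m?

int // int returns int; int % int returns int

int, int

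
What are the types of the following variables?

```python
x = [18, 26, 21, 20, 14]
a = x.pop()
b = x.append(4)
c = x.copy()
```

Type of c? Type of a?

list.copy() returns list; list.pop() returns the element (int)

list, int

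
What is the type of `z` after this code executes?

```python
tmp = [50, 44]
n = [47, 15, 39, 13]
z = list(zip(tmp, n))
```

list(zip(...)) returns a list of tuples

list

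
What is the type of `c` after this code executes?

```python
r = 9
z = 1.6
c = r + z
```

int + float returns float (9 + 1.6 = 10.6)

float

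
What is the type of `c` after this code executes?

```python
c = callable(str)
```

callable() returns bool

bool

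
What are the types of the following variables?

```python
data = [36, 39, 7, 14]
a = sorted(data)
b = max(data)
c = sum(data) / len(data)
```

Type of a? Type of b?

sorted() returns list; max of ints returns int

list, int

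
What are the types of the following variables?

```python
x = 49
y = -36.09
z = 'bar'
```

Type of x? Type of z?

x is int; z is str

int, str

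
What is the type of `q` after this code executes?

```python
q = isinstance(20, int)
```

isinstance() returns bool

bool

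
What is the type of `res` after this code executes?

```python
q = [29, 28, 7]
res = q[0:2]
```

Slicing a list always returns a list

list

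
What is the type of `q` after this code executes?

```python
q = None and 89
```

'and' returns first falsy value (None)

NoneType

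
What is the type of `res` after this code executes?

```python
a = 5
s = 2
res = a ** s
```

int ** positive int returns int (5 ** 2 = 25)

int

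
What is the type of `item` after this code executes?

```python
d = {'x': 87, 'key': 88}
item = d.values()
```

.values() returns a dict_values view object

dict_values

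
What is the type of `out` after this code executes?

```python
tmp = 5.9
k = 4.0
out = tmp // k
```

float // float returns float (floor division preserves float type)

float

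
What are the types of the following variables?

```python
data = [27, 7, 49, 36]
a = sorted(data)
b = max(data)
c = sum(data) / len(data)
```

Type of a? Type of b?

sorted() returns list; max of ints returns int

list, int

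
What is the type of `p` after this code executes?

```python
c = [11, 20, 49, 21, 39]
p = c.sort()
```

list.sort() returns None (sorts in place)

NoneType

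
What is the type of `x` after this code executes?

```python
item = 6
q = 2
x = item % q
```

int % int returns int (6 % 2 = 0)

int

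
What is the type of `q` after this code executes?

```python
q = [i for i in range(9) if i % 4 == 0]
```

A list comprehension [...] produces a list

list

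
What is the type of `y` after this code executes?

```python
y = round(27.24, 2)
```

round() with ndigits arg returns float

float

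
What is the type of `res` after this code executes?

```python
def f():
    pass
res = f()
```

A function with no return statement returns None

NoneType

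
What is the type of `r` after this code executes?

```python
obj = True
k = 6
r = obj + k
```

bool + int returns int (True is 1, so 1 + 6 = 7)

int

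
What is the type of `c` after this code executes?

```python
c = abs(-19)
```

abs() of int returns int

int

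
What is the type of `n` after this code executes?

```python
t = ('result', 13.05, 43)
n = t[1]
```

Index 1 of tuple is 13.05 which is float

float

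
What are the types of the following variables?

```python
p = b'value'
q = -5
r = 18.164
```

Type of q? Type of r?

q is int; r is float

int, float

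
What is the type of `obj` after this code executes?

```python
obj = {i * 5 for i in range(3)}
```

A set comprehension {expr for x in iterable} produces a set

set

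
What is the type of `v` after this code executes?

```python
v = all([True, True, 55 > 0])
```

all() returns bool

bool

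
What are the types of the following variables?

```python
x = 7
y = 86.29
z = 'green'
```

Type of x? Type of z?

x is int; z is str

int, str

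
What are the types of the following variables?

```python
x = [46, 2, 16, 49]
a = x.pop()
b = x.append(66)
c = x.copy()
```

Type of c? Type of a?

list.copy() returns list; list.pop() returns the element (int)

list, int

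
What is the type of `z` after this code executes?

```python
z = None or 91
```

'or' with None returns the other value (91, int)

int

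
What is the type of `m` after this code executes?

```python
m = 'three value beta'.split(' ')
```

str.split() returns list

list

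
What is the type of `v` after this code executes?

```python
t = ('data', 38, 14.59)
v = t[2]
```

Index 2 of tuple is 14.59 which is float

float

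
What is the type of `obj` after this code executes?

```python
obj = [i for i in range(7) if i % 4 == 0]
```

A list comprehension [...] produces a list

list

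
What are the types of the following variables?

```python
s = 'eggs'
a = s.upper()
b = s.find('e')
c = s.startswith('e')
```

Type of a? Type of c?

str.upper() returns str; str.startswith() returns bool

str, bool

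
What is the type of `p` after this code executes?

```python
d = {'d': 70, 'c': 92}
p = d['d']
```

Accessing dict[str, int] with key 'd' returns int value 70

int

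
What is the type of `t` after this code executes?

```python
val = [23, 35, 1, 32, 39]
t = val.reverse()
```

list.reverse() returns None

NoneType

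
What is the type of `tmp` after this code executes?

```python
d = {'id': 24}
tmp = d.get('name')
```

dict.get() returns None when key 'name' is not found and no default given

NoneType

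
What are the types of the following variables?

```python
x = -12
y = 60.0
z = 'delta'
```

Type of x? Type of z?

x is int; z is str

int, str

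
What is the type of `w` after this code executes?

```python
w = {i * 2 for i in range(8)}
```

A set comprehension {expr for x in iterable} produces a set

set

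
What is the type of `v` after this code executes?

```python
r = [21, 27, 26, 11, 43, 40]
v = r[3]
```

Indexing a list of ints returns int (r[3] = 11)

int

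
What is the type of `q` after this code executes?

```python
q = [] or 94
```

'or' returns first truthy value (94, which is int)

int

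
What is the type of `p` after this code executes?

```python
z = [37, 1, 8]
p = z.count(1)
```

list.count() returns int

int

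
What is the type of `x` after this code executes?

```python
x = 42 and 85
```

'and' returns the last value when all truthy (85, which is int)

int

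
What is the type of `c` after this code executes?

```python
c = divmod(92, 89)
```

divmod() returns a tuple (quotient, remainder)

tuple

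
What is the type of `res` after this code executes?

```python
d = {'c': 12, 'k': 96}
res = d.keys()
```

.keys() returns a dict_keys view object

dict_keys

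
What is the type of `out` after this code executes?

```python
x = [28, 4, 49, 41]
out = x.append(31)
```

list.append() returns None (mutates in place)

NoneType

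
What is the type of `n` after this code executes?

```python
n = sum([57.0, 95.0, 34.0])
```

sum() of floats returns float

float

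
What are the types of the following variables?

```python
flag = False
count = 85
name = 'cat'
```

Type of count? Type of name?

count is int; name is str

int, str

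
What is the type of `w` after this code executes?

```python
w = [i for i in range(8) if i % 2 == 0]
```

A list comprehension [...] produces a list

list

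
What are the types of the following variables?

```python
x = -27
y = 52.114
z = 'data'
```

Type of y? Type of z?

y is float; z is str

float, str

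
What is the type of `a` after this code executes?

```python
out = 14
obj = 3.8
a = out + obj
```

int + float returns float (14 + 3.8 = 17.8)

float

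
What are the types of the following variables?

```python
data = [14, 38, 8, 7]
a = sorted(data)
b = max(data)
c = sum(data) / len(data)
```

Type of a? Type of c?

sorted() returns list; int / int returns float

list, float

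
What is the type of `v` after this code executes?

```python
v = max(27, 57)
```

max() of ints returns int

int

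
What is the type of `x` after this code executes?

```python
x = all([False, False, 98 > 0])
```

all() returns bool

bool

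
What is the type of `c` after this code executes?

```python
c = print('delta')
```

print() returns None

NoneType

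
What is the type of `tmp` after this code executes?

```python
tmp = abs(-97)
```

abs() of int returns int

int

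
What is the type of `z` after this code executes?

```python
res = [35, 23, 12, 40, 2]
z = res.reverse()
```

list.reverse() returns None

NoneType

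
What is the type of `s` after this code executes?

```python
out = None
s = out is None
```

'is' comparison returns bool

bool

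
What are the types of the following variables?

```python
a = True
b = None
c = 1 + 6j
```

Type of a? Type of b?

a is bool; b is NoneType

bool, NoneType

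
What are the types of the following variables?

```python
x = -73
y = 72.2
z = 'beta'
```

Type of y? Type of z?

y is float; z is str

float, str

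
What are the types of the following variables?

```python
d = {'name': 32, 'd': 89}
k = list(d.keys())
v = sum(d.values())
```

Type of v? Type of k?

sum of int values returns int; list(...) returns list

int, list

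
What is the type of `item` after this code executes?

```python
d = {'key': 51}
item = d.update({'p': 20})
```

dict.update() returns None

NoneType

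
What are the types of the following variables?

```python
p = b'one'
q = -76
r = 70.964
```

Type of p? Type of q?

p is bytes; q is int

bytes, int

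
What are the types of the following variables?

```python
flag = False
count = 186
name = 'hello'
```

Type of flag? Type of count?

flag is bool; count is int

bool, int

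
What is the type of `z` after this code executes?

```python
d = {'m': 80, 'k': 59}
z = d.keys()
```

.keys() returns a dict_keys view object

dict_keys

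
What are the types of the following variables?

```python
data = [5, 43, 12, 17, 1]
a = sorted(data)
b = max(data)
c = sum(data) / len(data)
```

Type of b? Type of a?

max of ints returns int; sorted() returns list

int, list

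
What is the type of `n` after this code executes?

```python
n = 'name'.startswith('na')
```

str.startswith() returns bool

bool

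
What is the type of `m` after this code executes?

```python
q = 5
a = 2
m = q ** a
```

int ** positive int returns int (5 ** 2 = 25)

int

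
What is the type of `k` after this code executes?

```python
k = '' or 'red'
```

'or' returns first truthy value ('red', which is str)

str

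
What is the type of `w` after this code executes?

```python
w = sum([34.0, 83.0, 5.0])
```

sum() of floats returns float

float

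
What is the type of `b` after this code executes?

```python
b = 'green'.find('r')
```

str.find() returns int (index, or -1)

int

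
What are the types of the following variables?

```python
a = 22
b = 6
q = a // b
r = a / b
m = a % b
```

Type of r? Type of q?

int / int returns float; int // int returns int

float, int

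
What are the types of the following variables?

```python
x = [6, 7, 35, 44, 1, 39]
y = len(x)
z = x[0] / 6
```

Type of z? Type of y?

int / int returns float; len() returns int

float, int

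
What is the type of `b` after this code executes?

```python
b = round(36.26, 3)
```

round() with ndigits arg returns float

float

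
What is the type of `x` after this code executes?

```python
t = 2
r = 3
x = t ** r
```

int ** positive int returns int (2 ** 3 = 8)

int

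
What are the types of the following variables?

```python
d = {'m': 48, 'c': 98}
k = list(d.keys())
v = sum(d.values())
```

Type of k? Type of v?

list(...) returns list; sum of int values returns int

list, int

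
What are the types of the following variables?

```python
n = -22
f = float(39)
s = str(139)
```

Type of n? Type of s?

n is int; s is str

int, str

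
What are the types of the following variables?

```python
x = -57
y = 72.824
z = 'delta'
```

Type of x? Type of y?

x is int; y is float

int, float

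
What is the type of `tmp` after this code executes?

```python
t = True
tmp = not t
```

'not' always returns bool

bool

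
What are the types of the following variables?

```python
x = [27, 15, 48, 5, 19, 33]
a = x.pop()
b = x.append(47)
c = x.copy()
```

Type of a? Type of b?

list.pop() returns the element (int); list.append() returns None

int, NoneType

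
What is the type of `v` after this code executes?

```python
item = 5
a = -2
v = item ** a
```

int ** negative int returns float

float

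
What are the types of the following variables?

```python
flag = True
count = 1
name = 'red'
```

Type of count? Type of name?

count is int; name is str

int, str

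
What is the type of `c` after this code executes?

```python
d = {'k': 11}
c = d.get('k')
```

dict.get() returns the value (int) when key is found

int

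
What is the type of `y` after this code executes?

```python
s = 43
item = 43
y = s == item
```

Equality comparison returns bool

bool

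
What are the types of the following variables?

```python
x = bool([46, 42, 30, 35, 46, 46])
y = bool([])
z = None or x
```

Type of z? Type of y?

None or <bool> returns the bool; bool() returns bool

bool, bool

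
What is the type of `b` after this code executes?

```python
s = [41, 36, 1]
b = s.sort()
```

list.sort() returns None (sorts in place)

NoneType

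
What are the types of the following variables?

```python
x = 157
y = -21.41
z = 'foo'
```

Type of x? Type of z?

x is int; z is str

int, str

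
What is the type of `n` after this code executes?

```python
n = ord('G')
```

ord() returns int (Unicode code point)

int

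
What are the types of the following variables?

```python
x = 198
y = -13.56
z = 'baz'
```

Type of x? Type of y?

x is int; y is float

int, float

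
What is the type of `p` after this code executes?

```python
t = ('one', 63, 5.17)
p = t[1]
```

Index 1 of tuple is 63 which is int

int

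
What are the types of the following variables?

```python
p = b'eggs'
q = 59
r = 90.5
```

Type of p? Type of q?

p is bytes; q is int

bytes, int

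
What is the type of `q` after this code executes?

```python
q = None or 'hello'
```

'or' with None returns the other value ('hello', str)

str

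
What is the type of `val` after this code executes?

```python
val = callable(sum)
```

callable() returns bool

bool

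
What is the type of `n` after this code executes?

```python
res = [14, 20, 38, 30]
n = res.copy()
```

list.copy() returns list

list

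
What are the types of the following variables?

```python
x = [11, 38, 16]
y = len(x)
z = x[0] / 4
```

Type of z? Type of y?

int / int returns float; len() returns int

float, int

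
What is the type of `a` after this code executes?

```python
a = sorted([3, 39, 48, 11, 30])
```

sorted() always returns list

list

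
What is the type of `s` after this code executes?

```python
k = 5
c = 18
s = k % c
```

int % int returns int (5 % 18 = 5)

int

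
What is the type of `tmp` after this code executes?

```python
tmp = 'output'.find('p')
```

str.find() returns int (index, or -1)

int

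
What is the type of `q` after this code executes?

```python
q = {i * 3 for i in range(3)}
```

A set comprehension {expr for x in iterable} produces a set

set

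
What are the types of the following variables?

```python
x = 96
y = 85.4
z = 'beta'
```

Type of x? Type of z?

x is int; z is str

int, str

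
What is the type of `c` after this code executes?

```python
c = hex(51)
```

hex() returns str representation

str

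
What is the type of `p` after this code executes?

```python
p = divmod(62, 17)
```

divmod() returns a tuple (quotient, remainder)

tuple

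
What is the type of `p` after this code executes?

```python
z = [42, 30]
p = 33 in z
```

'in' operator returns bool

bool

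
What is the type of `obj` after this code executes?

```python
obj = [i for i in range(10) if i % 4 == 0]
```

A list comprehension [...] produces a list

list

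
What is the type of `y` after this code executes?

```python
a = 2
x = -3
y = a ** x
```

int ** negative int returns float

float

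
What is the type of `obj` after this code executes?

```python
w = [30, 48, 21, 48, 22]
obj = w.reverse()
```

list.reverse() returns None

NoneType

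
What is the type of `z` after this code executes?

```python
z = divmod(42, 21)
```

divmod() returns a tuple (quotient, remainder)

tuple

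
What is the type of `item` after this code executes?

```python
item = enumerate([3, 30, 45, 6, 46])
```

enumerate() returns an enumerate iterator object

enumerate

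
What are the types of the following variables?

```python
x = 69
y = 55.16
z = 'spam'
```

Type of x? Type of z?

x is int; z is str

int, str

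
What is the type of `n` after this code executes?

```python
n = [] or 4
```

'or' returns first truthy value (4, which is int)

int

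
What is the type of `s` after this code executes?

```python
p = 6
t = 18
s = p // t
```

int // int returns int (6 // 18 = 0)

int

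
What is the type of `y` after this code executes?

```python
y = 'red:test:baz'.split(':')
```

str.split() returns list

list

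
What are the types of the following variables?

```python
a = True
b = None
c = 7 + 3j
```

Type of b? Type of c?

b is NoneType; c is complex

NoneType, complex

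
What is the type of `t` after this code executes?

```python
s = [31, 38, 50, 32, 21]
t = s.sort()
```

list.sort() returns None (sorts in place)

NoneType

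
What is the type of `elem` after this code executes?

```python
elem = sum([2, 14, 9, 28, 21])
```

sum() of ints returns int

int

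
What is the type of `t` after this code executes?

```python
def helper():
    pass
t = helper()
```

A function with no return statement returns None

NoneType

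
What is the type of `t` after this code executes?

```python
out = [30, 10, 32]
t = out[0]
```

Indexing a list of ints returns int (out[0] = 30)

int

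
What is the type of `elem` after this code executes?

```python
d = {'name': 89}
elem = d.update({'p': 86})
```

dict.update() returns None

NoneType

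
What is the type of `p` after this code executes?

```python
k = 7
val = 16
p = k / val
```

int / int always returns float in Python 3 (7 / 16 = 0.4375)

float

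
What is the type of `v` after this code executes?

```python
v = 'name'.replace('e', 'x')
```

str.replace() returns str

str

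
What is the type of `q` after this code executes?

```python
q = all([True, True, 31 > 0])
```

all() returns bool

bool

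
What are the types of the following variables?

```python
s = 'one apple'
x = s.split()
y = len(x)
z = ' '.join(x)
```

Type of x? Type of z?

str.split() returns list; str.join() returns str

list, str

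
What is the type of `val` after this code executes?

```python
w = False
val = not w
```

'not' always returns bool

bool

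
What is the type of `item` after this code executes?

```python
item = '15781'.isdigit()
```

str.isdigit() returns bool

bool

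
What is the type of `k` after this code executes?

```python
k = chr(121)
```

chr() returns str (single character)

str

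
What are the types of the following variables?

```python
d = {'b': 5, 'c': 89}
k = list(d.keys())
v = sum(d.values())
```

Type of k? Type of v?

list(...) returns list; sum of int values returns int

list, int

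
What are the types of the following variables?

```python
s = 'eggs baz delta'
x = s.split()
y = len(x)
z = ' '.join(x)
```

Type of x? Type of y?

str.split() returns list; len() returns int

list, int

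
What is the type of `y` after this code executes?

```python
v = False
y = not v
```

'not' always returns bool

bool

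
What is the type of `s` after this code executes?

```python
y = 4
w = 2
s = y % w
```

int % int returns int (4 % 2 = 0)

int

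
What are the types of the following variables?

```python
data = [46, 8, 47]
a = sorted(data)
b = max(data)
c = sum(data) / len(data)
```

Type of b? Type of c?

max of ints returns int; int / int returns float

int, float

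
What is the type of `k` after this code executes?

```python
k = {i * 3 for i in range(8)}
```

A set comprehension {expr for x in iterable} produces a set

set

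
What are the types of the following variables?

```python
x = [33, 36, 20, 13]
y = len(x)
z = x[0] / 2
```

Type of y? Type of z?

len() returns int; int / int returns float

int, float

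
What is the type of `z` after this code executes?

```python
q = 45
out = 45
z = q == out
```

Equality comparison returns bool

bool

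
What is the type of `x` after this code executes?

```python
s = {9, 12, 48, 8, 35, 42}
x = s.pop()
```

Popping from a set of ints returns int

int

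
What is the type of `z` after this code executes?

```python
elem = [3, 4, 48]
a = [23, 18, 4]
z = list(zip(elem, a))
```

list(zip(...)) returns a list of tuples

list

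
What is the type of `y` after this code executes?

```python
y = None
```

None has type NoneType

NoneType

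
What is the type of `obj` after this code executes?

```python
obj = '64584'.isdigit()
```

str.isdigit() returns bool

bool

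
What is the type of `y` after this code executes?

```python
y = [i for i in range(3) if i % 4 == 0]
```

A list comprehension [...] produces a list

list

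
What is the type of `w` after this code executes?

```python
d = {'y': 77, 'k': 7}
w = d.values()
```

.values() returns a dict_values view object

dict_values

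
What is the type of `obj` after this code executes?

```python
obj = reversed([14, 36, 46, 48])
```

reversed() on a list returns a list_reverseiterator

list_reverseiterator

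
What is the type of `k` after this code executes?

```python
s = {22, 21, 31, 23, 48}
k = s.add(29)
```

set.add() returns None (mutates in place)

NoneType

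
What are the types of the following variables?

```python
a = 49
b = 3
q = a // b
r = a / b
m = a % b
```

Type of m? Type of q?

int % int returns int; int // int returns int

int, int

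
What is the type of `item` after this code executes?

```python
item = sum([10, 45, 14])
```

sum() of ints returns int

int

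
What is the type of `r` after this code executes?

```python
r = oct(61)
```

oct() returns str representation

str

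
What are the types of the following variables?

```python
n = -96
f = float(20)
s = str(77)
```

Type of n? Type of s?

n is int; s is str

int, str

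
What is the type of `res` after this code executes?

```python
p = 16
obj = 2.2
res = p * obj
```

int * float returns float (16 * 2.2 = 35.2)

float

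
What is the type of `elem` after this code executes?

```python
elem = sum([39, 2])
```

sum() of ints returns int

int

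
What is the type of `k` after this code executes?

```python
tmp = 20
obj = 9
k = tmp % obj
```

int % int returns int (20 % 9 = 2)

int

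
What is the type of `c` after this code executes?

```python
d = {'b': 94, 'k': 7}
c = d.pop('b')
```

dict.pop() returns the value (int)

int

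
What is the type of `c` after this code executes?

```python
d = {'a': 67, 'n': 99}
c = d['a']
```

Accessing dict[str, int] with key 'a' returns int value 67

int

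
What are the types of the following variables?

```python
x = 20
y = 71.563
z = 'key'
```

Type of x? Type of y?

x is int; y is float

int, float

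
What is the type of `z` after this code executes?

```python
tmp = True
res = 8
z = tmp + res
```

bool + int returns int (True is 1, so 1 + 8 = 9)

int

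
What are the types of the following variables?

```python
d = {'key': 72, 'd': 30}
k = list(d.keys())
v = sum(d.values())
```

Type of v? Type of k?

sum of int values returns int; list(...) returns list

int, list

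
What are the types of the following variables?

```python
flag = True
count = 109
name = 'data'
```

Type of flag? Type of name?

flag is bool; name is str

bool, str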